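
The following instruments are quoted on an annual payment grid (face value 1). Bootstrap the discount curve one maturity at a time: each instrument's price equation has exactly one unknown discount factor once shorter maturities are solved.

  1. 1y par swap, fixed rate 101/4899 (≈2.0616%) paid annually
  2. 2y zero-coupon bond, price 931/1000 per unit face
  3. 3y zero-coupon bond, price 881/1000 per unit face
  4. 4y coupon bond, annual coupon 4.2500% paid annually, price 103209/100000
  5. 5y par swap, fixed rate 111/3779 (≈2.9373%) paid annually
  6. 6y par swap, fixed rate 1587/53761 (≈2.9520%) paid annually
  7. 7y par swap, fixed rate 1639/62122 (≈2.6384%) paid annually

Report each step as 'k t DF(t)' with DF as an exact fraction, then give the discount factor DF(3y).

1 1 4899/5000
2 2 931/1000
3 3 881/1000
4 4 4381/5000
5 5 2167/2500
6 6 8413/10000
7 7 8361/10000
DF(3y) = 881/1000 ≈ 0.881000

step 1 [1y] swap r/1=101/4899: DF=(1 − 101/4899·(0))/(1+101/4899) = 4899/5000 ≈ 0.979800
step 2 [2y] zero: DF = P = 931/1000 ≈ 0.931000
step 3 [3y] zero: DF = P = 881/1000 ≈ 0.881000
step 4 [4y] bond c/1=17/400: DF=(103209/100000 − 17/400·(0.979800+0.931000+0.881000))/(1+17/400) = 4381/5000 ≈ 0.876200
step 5 [5y] swap r/1=111/3779: DF=(1 − 111/3779·(0.979800+0.931000+0.881000+0.876200))/(1+111/3779) = 2167/2500 ≈ 0.866800
step 6 [6y] swap r/1=1587/53761: DF=(1 − 1587/53761·(0.979800+0.931000+0.881000+0.876200+0.866800))/(1+1587/53761) = 8413/10000 ≈ 0.841300
step 7 [7y] swap r/1=1639/62122: DF=(1 − 1639/62122·(0.979800+0.931000+0.881000+0.876200+0.866800+0.841300))/(1+1639/62122) = 8361/10000 ≈ 0.836100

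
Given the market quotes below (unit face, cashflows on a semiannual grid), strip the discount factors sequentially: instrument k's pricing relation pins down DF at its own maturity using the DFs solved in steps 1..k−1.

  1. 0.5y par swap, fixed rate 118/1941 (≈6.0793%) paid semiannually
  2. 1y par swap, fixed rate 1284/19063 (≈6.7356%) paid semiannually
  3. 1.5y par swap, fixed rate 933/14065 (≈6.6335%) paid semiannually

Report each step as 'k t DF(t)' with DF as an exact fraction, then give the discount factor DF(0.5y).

step 1 [0.5y] swap r/2=59/1941: DF=(1 − 59/1941·(0))/(1+59/1941) = 1941/2000 ≈ 0.970500
step 2 [1y] swap r/2=642/19063: DF=(1 − 642/19063·(0.970500))/(1+642/19063) = 4679/5000 ≈ 0.935800
step 3 [1.5y] swap r/2=933/28130: DF=(1 − 933/28130·(0.970500+0.935800))/(1+933/28130) = 9067/10000 ≈ 0.906700

1 1/2 1941/2000
2 1 4679/5000
3 3/2 9067/10000
DF(0.5y) = 1941/2000 ≈ 0.970500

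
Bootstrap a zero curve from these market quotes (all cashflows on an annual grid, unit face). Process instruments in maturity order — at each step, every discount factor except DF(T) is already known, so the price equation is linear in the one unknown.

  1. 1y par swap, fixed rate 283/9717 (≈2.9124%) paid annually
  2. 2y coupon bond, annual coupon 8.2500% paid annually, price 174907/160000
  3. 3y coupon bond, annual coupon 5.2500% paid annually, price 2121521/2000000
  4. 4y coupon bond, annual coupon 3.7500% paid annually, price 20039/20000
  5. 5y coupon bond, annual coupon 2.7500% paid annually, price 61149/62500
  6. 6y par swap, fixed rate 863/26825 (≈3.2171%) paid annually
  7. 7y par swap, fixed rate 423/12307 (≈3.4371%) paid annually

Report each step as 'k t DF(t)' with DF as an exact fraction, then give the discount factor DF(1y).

step 1 [1y] swap r/1=283/9717: DF=(1 − 283/9717·(0))/(1+283/9717) = 9717/10000 ≈ 0.971700
step 2 [2y] bond c/1=33/400: DF=(174907/160000 − 33/400·(0.971700))/(1+33/400) = 4679/5000 ≈ 0.935800
step 3 [3y] bond c/1=21/400: DF=(2121521/2000000 − 21/400·(0.971700+0.935800))/(1+21/400) = 9127/10000 ≈ 0.912700
step 4 [4y] bond c/1=3/80: DF=(20039/20000 − 3/80·(0.971700+0.935800+0.912700))/(1+3/80) = 4319/5000 ≈ 0.863800
step 5 [5y] bond c/1=11/400: DF=(61149/62500 − 11/400·(0.971700+0.935800+0.912700+0.863800))/(1+11/400) = 1067/1250 ≈ 0.853600
step 6 [6y] swap r/1=863/26825: DF=(1 − 863/26825·(0.971700+0.935800+0.912700+0.863800+0.853600))/(1+863/26825) = 4137/5000 ≈ 0.827400
step 7 [7y] swap r/1=423/12307: DF=(1 − 423/12307·(0.971700+0.935800+0.912700+0.863800+0.853600+0.827400))/(1+423/12307) = 1577/2000 ≈ 0.788500

1 1 9717/10000
2 2 4679/5000
3 3 9127/10000
4 4 4319/5000
5 5 1067/1250
6 6 4137/5000
7 7 1577/2000
DF(1y) = 9717/10000 ≈ 0.971700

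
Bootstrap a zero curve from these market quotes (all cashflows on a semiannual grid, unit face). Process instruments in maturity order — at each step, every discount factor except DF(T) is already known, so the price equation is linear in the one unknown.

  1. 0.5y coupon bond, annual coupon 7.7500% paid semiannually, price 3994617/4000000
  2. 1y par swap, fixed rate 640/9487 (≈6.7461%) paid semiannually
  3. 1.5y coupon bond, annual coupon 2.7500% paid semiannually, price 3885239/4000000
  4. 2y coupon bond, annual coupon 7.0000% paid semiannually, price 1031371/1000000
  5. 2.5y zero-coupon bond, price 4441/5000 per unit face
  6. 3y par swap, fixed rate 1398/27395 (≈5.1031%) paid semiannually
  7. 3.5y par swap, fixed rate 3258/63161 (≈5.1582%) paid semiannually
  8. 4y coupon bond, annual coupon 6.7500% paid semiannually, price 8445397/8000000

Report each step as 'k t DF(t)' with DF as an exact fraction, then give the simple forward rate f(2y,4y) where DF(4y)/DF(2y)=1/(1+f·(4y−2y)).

1 1/2 4807/5000
2 1 117/125
3 3/2 2331/2500
4 2 563/625
5 5/2 4441/5000
6 3 4301/5000
7 7/2 8371/10000
8 4 163/200
f(2y,4y) = ((563/625)/(163/200) − 1)/(2) = 429/8150 ≈ 5.2638%

step 1 [0.5y] bond c/2=31/800: DF=(3994617/4000000 − 31/800·(0))/(1+31/800) = 4807/5000 ≈ 0.961400
step 2 [1y] swap r/2=320/9487: DF=(1 − 320/9487·(0.961400))/(1+320/9487) = 117/125 ≈ 0.936000
step 3 [1.5y] bond c/2=11/800: DF=(3885239/4000000 − 11/800·(0.961400+0.936000))/(1+11/800) = 2331/2500 ≈ 0.932400
step 4 [2y] bond c/2=7/200: DF=(1031371/1000000 − 7/200·(0.961400+0.936000+0.932400))/(1+7/200) = 563/625 ≈ 0.900800
step 5 [2.5y] zero: DF = P = 4441/5000 ≈ 0.888200
step 6 [3y] swap r/2=699/27395: DF=(1 − 699/27395·(0.961400+0.936000+0.932400+0.900800+0.888200))/(1+699/27395) = 4301/5000 ≈ 0.860200
step 7 [3.5y] swap r/2=1629/63161: DF=(1 − 1629/63161·(0.961400+0.936000+0.932400+0.900800+0.888200+0.860200))/(1+1629/63161) = 8371/10000 ≈ 0.837100
step 8 [4y] bond c/2=27/800: DF=(8445397/8000000 − 27/800·(0.961400+0.936000+0.932400+0.900800+0.888200+0.860200+0.837100))/(1+27/800) = 163/200 ≈ 0.815000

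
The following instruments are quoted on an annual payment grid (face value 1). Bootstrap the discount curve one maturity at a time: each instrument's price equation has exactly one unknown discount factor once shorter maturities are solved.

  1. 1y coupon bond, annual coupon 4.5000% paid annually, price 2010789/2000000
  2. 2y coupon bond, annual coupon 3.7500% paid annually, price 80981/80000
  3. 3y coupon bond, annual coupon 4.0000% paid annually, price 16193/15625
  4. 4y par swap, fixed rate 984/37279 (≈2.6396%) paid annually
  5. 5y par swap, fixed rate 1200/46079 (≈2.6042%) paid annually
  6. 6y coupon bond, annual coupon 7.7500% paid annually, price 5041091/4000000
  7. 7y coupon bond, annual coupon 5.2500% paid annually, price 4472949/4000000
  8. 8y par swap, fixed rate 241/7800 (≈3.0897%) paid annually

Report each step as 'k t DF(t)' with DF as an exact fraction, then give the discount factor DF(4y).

1 1 9621/10000
2 2 9409/10000
3 3 9233/10000
4 4 1127/1250
5 5 22/25
6 6 4191/5000
7 7 1977/2500
8 8 7831/10000
DF(4y) = 1127/1250 ≈ 0.901600

step 1 [1y] bond c/1=9/200: DF=(2010789/2000000 − 9/200·(0))/(1+9/200) = 9621/10000 ≈ 0.962100
step 2 [2y] bond c/1=3/80: DF=(80981/80000 − 3/80·(0.962100))/(1+3/80) = 9409/10000 ≈ 0.940900
step 3 [3y] bond c/1=1/25: DF=(16193/15625 − 1/25·(0.962100+0.940900))/(1+1/25) = 9233/10000 ≈ 0.923300
step 4 [4y] swap r/1=984/37279: DF=(1 − 984/37279·(0.962100+0.940900+0.923300))/(1+984/37279) = 1127/1250 ≈ 0.901600
step 5 [5y] swap r/1=1200/46079: DF=(1 − 1200/46079·(0.962100+0.940900+0.923300+0.901600))/(1+1200/46079) = 22/25 ≈ 0.880000
step 6 [6y] bond c/1=31/400: DF=(5041091/4000000 − 31/400·(0.962100+0.940900+0.923300+0.901600+0.880000))/(1+31/400) = 4191/5000 ≈ 0.838200
step 7 [7y] bond c/1=21/400: DF=(4472949/4000000 − 21/400·(0.962100+0.940900+0.923300+0.901600+0.880000+0.838200))/(1+21/400) = 1977/2500 ≈ 0.790800
step 8 [8y] swap r/1=241/7800: DF=(1 − 241/7800·(0.962100+0.940900+0.923300+0.901600+0.880000+0.838200+0.790800))/(1+241/7800) = 7831/10000 ≈ 0.783100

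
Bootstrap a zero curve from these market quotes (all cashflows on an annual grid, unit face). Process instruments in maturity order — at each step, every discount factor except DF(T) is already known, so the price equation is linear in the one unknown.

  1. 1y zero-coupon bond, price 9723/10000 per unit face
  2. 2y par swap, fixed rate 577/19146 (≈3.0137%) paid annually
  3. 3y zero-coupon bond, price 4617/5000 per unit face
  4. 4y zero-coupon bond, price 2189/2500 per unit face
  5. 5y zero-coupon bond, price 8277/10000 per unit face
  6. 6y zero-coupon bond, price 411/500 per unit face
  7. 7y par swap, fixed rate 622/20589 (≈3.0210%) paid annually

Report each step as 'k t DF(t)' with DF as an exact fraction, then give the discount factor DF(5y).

step 1 [1y] zero: DF = P = 9723/10000 ≈ 0.972300
step 2 [2y] swap r/1=577/19146: DF=(1 − 577/19146·(0.972300))/(1+577/19146) = 9423/10000 ≈ 0.942300
step 3 [3y] zero: DF = P = 4617/5000 ≈ 0.923400
step 4 [4y] zero: DF = P = 2189/2500 ≈ 0.875600
step 5 [5y] zero: DF = P = 8277/10000 ≈ 0.827700
step 6 [6y] zero: DF = P = 411/500 ≈ 0.822000
step 7 [7y] swap r/1=622/20589: DF=(1 − 622/20589·(0.972300+0.942300+0.923400+0.875600+0.827700+0.822000))/(1+622/20589) = 4067/5000 ≈ 0.813400

1 1 9723/10000
2 2 9423/10000
3 3 4617/5000
4 4 2189/2500
5 5 8277/10000
6 6 411/500
7 7 4067/5000
DF(5y) = 8277/10000 ≈ 0.827700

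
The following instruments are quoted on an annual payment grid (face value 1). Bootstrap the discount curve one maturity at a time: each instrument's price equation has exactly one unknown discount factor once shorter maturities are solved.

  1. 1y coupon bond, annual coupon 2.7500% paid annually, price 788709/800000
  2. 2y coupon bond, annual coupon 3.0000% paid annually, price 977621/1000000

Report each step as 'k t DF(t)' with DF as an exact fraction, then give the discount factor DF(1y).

step 1 [1y] bond c/1=11/400: DF=(788709/800000 − 11/400·(0))/(1+11/400) = 1919/2000 ≈ 0.959500
step 2 [2y] bond c/1=3/100: DF=(977621/1000000 − 3/100·(0.959500))/(1+3/100) = 2303/2500 ≈ 0.921200

1 1 1919/2000
2 2 2303/2500
DF(1y) = 1919/2000 ≈ 0.959500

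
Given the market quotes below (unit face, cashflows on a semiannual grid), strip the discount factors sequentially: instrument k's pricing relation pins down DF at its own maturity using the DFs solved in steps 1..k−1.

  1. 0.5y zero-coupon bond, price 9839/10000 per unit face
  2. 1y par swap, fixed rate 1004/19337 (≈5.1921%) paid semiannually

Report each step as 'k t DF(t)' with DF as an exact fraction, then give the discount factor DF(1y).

1 1/2 9839/10000
2 1 4749/5000
DF(1y) = 4749/5000 ≈ 0.949800

step 1 [0.5y] zero: DF = P = 9839/10000 ≈ 0.983900
step 2 [1y] swap r/2=502/19337: DF=(1 − 502/19337·(0.983900))/(1+502/19337) = 4749/5000 ≈ 0.949800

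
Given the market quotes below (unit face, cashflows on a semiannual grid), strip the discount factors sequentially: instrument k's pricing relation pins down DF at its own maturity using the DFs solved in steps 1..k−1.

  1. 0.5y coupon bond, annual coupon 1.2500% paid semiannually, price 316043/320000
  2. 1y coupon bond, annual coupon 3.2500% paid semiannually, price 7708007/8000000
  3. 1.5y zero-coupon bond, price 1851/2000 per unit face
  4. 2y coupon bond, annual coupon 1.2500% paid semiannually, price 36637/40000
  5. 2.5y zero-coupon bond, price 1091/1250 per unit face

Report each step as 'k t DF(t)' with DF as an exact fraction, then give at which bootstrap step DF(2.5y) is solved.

step 1 [0.5y] bond c/2=1/160: DF=(316043/320000 − 1/160·(0))/(1+1/160) = 1963/2000 ≈ 0.981500
step 2 [1y] bond c/2=13/800: DF=(7708007/8000000 − 13/800·(0.981500))/(1+13/800) = 2331/2500 ≈ 0.932400
step 3 [1.5y] zero: DF = P = 1851/2000 ≈ 0.925500
step 4 [2y] bond c/2=1/160: DF=(36637/40000 − 1/160·(0.981500+0.932400+0.925500))/(1+1/160) = 4463/5000 ≈ 0.892600
step 5 [2.5y] zero: DF = P = 1091/1250 ≈ 0.872800

1 1/2 1963/2000
2 1 2331/2500
3 3/2 1851/2000
4 2 4463/5000
5 5/2 1091/1250
DF(2.5y) is solved at step 5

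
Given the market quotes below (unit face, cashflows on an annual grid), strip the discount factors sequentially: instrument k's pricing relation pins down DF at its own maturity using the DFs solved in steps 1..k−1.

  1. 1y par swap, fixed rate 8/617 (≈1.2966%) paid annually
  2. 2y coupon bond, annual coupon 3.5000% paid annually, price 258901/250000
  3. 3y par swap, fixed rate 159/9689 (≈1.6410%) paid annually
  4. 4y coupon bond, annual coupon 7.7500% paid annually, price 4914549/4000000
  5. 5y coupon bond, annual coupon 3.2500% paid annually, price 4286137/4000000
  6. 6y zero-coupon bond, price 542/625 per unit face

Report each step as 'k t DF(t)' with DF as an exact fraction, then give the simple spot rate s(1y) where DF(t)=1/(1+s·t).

1 1 617/625
2 2 1209/1250
3 3 9523/10000
4 4 582/625
5 5 917/1000
6 6 542/625
s(1y) = (1/(617/625) − 1)/(1) = 8/617 ≈ 1.2966%

step 1 [1y] swap r/1=8/617: DF=(1 − 8/617·(0))/(1+8/617) = 617/625 ≈ 0.987200
step 2 [2y] bond c/1=7/200: DF=(258901/250000 − 7/200·(0.987200))/(1+7/200) = 1209/1250 ≈ 0.967200
step 3 [3y] swap r/1=159/9689: DF=(1 − 159/9689·(0.987200+0.967200))/(1+159/9689) = 9523/10000 ≈ 0.952300
step 4 [4y] bond c/1=31/400: DF=(4914549/4000000 − 31/400·(0.987200+0.967200+0.952300))/(1+31/400) = 582/625 ≈ 0.931200
step 5 [5y] bond c/1=13/400: DF=(4286137/4000000 − 13/400·(0.987200+0.967200+0.952300+0.931200))/(1+13/400) = 917/1000 ≈ 0.917000
step 6 [6y] zero: DF = P = 542/625 ≈ 0.867200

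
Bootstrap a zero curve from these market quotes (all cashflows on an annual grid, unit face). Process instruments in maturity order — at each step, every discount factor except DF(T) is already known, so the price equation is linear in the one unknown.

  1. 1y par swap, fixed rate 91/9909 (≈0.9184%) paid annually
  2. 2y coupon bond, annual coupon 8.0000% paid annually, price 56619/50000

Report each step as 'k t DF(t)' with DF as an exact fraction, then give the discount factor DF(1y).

step 1 [1y] swap r/1=91/9909: DF=(1 − 91/9909·(0))/(1+91/9909) = 9909/10000 ≈ 0.990900
step 2 [2y] bond c/1=2/25: DF=(56619/50000 − 2/25·(0.990900))/(1+2/25) = 9751/10000 ≈ 0.975100

1 1 9909/10000
2 2 9751/10000
DF(1y) = 9909/10000 ≈ 0.990900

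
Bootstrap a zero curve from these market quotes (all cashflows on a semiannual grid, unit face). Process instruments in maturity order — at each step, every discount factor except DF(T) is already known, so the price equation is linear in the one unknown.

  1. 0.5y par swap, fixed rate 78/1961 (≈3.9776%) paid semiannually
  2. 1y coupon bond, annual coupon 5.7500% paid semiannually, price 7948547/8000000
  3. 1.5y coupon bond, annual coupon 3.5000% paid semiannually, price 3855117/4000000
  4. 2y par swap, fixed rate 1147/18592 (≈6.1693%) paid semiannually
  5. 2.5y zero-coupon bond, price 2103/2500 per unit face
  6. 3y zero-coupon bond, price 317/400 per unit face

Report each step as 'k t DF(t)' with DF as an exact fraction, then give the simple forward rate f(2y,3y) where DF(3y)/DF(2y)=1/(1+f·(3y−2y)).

step 1 [0.5y] swap r/2=39/1961: DF=(1 − 39/1961·(0))/(1+39/1961) = 1961/2000 ≈ 0.980500
step 2 [1y] bond c/2=23/800: DF=(7948547/8000000 − 23/800·(0.980500))/(1+23/800) = 1173/1250 ≈ 0.938400
step 3 [1.5y] bond c/2=7/400: DF=(3855117/4000000 − 7/400·(0.980500+0.938400))/(1+7/400) = 4571/5000 ≈ 0.914200
step 4 [2y] swap r/2=1147/37184: DF=(1 − 1147/37184·(0.980500+0.938400+0.914200))/(1+1147/37184) = 8853/10000 ≈ 0.885300
step 5 [2.5y] zero: DF = P = 2103/2500 ≈ 0.841200
step 6 [3y] zero: DF = P = 317/400 ≈ 0.792500

1 1/2 1961/2000
2 1 1173/1250
3 3/2 4571/5000
4 2 8853/10000
5 5/2 2103/2500
6 3 317/400
f(2y,3y) = ((8853/10000)/(317/400) − 1)/(1) = 928/7925 ≈ 11.7098%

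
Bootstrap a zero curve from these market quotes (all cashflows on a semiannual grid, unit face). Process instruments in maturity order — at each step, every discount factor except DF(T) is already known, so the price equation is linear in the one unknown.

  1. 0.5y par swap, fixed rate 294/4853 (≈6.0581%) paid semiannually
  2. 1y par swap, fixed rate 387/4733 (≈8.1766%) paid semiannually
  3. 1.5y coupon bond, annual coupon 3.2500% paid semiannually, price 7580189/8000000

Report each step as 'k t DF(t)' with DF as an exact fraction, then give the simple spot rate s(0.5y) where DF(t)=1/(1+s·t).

1 1/2 4853/5000
2 1 4613/5000
3 3/2 9021/10000
s(0.5y) = (1/(4853/5000) − 1)/(1/2) = 294/4853 ≈ 6.0581%

step 1 [0.5y] swap r/2=147/4853: DF=(1 − 147/4853·(0))/(1+147/4853) = 4853/5000 ≈ 0.970600
step 2 [1y] swap r/2=387/9466: DF=(1 − 387/9466·(0.970600))/(1+387/9466) = 4613/5000 ≈ 0.922600
step 3 [1.5y] bond c/2=13/800: DF=(7580189/8000000 − 13/800·(0.970600+0.922600))/(1+13/800) = 9021/10000 ≈ 0.902100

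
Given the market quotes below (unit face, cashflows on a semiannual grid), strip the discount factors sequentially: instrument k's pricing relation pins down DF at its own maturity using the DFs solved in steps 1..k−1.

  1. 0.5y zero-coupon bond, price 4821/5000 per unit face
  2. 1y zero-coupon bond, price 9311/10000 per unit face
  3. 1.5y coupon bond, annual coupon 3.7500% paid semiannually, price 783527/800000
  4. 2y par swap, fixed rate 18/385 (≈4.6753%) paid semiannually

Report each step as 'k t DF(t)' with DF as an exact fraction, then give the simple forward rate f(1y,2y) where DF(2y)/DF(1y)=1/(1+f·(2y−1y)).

1 1/2 4821/5000
2 1 9311/10000
3 3/2 1853/2000
4 2 9127/10000
f(1y,2y) = ((9311/10000)/(9127/10000) − 1)/(1) = 184/9127 ≈ 2.0160%

step 1 [0.5y] zero: DF = P = 4821/5000 ≈ 0.964200
step 2 [1y] zero: DF = P = 9311/10000 ≈ 0.931100
step 3 [1.5y] bond c/2=3/160: DF=(783527/800000 − 3/160·(0.964200+0.931100))/(1+3/160) = 1853/2000 ≈ 0.926500
step 4 [2y] swap r/2=9/385: DF=(1 − 9/385·(0.964200+0.931100+0.926500))/(1+9/385) = 9127/10000 ≈ 0.912700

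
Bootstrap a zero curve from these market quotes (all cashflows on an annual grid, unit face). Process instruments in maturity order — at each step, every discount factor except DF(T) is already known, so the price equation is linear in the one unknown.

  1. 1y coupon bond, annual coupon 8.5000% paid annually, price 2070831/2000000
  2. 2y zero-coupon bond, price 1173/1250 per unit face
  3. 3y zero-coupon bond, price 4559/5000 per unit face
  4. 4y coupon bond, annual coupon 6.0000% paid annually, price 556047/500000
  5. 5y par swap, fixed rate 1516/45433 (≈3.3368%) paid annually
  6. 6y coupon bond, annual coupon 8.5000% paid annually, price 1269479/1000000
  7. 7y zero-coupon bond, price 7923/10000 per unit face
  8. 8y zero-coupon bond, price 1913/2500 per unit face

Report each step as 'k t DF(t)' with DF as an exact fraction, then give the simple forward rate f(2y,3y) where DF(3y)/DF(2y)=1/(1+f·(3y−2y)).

step 1 [1y] bond c/1=17/200: DF=(2070831/2000000 − 17/200·(0))/(1+17/200) = 9543/10000 ≈ 0.954300
step 2 [2y] zero: DF = P = 1173/1250 ≈ 0.938400
step 3 [3y] zero: DF = P = 4559/5000 ≈ 0.911800
step 4 [4y] bond c/1=3/50: DF=(556047/500000 − 3/50·(0.954300+0.938400+0.911800))/(1+3/50) = 1113/1250 ≈ 0.890400
step 5 [5y] swap r/1=1516/45433: DF=(1 − 1516/45433·(0.954300+0.938400+0.911800+0.890400))/(1+1516/45433) = 2121/2500 ≈ 0.848400
step 6 [6y] bond c/1=17/200: DF=(1269479/1000000 − 17/200·(0.954300+0.938400+0.911800+0.890400+0.848400))/(1+17/200) = 8141/10000 ≈ 0.814100
step 7 [7y] zero: DF = P = 7923/10000 ≈ 0.792300
step 8 [8y] zero: DF = P = 1913/2500 ≈ 0.765200

1 1 9543/10000
2 2 1173/1250
3 3 4559/5000
4 4 1113/1250
5 5 2121/2500
6 6 8141/10000
7 7 7923/10000
8 8 1913/2500
f(2y,3y) = ((1173/1250)/(4559/5000) − 1)/(1) = 133/4559 ≈ 2.9173%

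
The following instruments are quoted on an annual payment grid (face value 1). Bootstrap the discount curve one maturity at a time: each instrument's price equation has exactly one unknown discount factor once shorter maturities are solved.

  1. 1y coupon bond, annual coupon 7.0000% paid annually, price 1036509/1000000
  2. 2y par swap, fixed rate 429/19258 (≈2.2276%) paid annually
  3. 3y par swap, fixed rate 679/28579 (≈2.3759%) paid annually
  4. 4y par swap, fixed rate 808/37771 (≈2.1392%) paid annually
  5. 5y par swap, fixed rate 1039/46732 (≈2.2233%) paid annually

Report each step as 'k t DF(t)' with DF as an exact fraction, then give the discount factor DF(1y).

1 1 9687/10000
2 2 9571/10000
3 3 9321/10000
4 4 1149/1250
5 5 8961/10000
DF(1y) = 9687/10000 ≈ 0.968700

step 1 [1y] bond c/1=7/100: DF=(1036509/1000000 − 7/100·(0))/(1+7/100) = 9687/10000 ≈ 0.968700
step 2 [2y] swap r/1=429/19258: DF=(1 − 429/19258·(0.968700))/(1+429/19258) = 9571/10000 ≈ 0.957100
step 3 [3y] swap r/1=679/28579: DF=(1 − 679/28579·(0.968700+0.957100))/(1+679/28579) = 9321/10000 ≈ 0.932100
step 4 [4y] swap r/1=808/37771: DF=(1 − 808/37771·(0.968700+0.957100+0.932100))/(1+808/37771) = 1149/1250 ≈ 0.919200
step 5 [5y] swap r/1=1039/46732: DF=(1 − 1039/46732·(0.968700+0.957100+0.932100+0.919200))/(1+1039/46732) = 8961/10000 ≈ 0.896100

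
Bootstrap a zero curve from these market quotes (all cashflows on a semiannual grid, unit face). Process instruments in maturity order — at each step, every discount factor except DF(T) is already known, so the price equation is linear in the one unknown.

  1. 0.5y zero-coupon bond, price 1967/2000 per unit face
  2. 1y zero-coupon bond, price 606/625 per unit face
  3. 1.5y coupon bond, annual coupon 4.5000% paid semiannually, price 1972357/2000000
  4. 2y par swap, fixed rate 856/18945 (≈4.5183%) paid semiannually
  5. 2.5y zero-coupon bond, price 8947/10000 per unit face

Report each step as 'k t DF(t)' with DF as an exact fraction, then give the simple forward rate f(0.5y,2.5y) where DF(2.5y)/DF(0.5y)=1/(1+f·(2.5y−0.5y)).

1 1/2 1967/2000
2 1 606/625
3 3/2 1843/2000
4 2 1143/1250
5 5/2 8947/10000
f(0.5y,2.5y) = ((1967/2000)/(8947/10000) − 1)/(2) = 444/8947 ≈ 4.9626%

step 1 [0.5y] zero: DF = P = 1967/2000 ≈ 0.983500
step 2 [1y] zero: DF = P = 606/625 ≈ 0.969600
step 3 [1.5y] bond c/2=9/400: DF=(1972357/2000000 − 9/400·(0.983500+0.969600))/(1+9/400) = 1843/2000 ≈ 0.921500
step 4 [2y] swap r/2=428/18945: DF=(1 − 428/18945·(0.983500+0.969600+0.921500))/(1+428/18945) = 1143/1250 ≈ 0.914400
step 5 [2.5y] zero: DF = P = 8947/10000 ≈ 0.894700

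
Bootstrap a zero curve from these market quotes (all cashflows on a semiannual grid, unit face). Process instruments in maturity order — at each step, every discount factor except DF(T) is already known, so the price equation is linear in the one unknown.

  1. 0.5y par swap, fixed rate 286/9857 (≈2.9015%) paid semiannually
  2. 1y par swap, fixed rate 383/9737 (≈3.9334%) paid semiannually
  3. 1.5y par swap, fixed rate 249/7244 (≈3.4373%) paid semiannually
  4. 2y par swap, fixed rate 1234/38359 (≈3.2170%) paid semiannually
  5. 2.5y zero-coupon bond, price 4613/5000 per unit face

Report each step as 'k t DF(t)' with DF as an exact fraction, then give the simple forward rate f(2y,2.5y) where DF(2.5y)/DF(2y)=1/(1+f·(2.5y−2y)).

1 1/2 9857/10000
2 1 9617/10000
3 3/2 4751/5000
4 2 9383/10000
5 5/2 4613/5000
f(2y,2.5y) = ((9383/10000)/(4613/5000) − 1)/(1/2) = 157/4613 ≈ 3.4034%

step 1 [0.5y] swap r/2=143/9857: DF=(1 − 143/9857·(0))/(1+143/9857) = 9857/10000 ≈ 0.985700
step 2 [1y] swap r/2=383/19474: DF=(1 − 383/19474·(0.985700))/(1+383/19474) = 9617/10000 ≈ 0.961700
step 3 [1.5y] swap r/2=249/14488: DF=(1 − 249/14488·(0.985700+0.961700))/(1+249/14488) = 4751/5000 ≈ 0.950200
step 4 [2y] swap r/2=617/38359: DF=(1 − 617/38359·(0.985700+0.961700+0.950200))/(1+617/38359) = 9383/10000 ≈ 0.938300
step 5 [2.5y] zero: DF = P = 4613/5000 ≈ 0.922600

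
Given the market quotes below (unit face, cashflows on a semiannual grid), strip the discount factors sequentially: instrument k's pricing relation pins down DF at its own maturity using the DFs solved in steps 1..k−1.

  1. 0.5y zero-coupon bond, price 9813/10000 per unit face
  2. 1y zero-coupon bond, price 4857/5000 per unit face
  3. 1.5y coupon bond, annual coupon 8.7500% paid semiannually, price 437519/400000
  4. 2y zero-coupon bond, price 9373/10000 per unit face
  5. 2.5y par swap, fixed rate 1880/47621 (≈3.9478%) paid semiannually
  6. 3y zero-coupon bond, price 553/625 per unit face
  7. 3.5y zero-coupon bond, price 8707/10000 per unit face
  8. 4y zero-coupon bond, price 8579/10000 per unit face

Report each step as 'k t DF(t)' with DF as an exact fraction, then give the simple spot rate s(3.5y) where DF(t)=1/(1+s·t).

1 1/2 9813/10000
2 1 4857/5000
3 3/2 9661/10000
4 2 9373/10000
5 5/2 453/500
6 3 553/625
7 7/2 8707/10000
8 4 8579/10000
s(3.5y) = (1/(8707/10000) − 1)/(7/2) = 2586/60949 ≈ 4.2429%

step 1 [0.5y] zero: DF = P = 9813/10000 ≈ 0.981300
step 2 [1y] zero: DF = P = 4857/5000 ≈ 0.971400
step 3 [1.5y] bond c/2=7/160: DF=(437519/400000 − 7/160·(0.981300+0.971400))/(1+7/160) = 9661/10000 ≈ 0.966100
step 4 [2y] zero: DF = P = 9373/10000 ≈ 0.937300
step 5 [2.5y] swap r/2=940/47621: DF=(1 − 940/47621·(0.981300+0.971400+0.966100+0.937300))/(1+940/47621) = 453/500 ≈ 0.906000
step 6 [3y] zero: DF = P = 553/625 ≈ 0.884800
step 7 [3.5y] zero: DF = P = 8707/10000 ≈ 0.870700
step 8 [4y] zero: DF = P = 8579/10000 ≈ 0.857900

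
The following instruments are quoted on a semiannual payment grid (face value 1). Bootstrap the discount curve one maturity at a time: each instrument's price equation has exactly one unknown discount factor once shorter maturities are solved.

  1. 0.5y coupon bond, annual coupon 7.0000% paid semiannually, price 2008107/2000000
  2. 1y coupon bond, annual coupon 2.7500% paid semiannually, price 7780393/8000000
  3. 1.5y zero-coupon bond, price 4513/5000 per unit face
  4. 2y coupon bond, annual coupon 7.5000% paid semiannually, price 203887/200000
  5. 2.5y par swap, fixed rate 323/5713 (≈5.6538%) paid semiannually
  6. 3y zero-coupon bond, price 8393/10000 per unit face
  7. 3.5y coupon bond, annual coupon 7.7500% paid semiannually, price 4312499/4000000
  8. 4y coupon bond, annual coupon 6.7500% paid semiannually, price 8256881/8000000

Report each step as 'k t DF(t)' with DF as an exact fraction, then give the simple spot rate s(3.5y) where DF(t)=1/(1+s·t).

1 1/2 9701/10000
2 1 4731/5000
3 3/2 4513/5000
4 2 8807/10000
5 5/2 2177/2500
6 3 8393/10000
7 7/2 8361/10000
8 4 1589/2000
s(3.5y) = (1/(8361/10000) − 1)/(7/2) = 3278/58527 ≈ 5.6008%

step 1 [0.5y] bond c/2=7/200: DF=(2008107/2000000 − 7/200·(0))/(1+7/200) = 9701/10000 ≈ 0.970100
step 2 [1y] bond c/2=11/800: DF=(7780393/8000000 − 11/800·(0.970100))/(1+11/800) = 4731/5000 ≈ 0.946200
step 3 [1.5y] zero: DF = P = 4513/5000 ≈ 0.902600
step 4 [2y] bond c/2=3/80: DF=(203887/200000 − 3/80·(0.970100+0.946200+0.902600))/(1+3/80) = 8807/10000 ≈ 0.880700
step 5 [2.5y] swap r/2=323/11426: DF=(1 − 323/11426·(0.970100+0.946200+0.902600+0.880700))/(1+323/11426) = 2177/2500 ≈ 0.870800
step 6 [3y] zero: DF = P = 8393/10000 ≈ 0.839300
step 7 [3.5y] bond c/2=31/800: DF=(4312499/4000000 − 31/800·(0.970100+0.946200+0.902600+0.880700+0.870800+0.839300))/(1+31/800) = 8361/10000 ≈ 0.836100
step 8 [4y] bond c/2=27/800: DF=(8256881/8000000 − 27/800·(0.970100+0.946200+0.902600+0.880700+0.870800+0.839300+0.836100))/(1+27/800) = 1589/2000 ≈ 0.794500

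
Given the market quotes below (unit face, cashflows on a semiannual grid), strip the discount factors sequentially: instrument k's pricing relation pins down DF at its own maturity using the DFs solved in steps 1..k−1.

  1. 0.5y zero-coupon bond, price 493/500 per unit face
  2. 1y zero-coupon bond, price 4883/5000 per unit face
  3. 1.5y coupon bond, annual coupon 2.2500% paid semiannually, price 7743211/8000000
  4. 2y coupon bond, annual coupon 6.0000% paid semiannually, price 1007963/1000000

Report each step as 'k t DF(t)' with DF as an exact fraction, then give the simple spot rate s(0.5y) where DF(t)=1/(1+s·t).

1 1/2 493/500
2 1 4883/5000
3 3/2 9353/10000
4 2 4471/5000
s(0.5y) = (1/(493/500) − 1)/(1/2) = 14/493 ≈ 2.8398%

step 1 [0.5y] zero: DF = P = 493/500 ≈ 0.986000
step 2 [1y] zero: DF = P = 4883/5000 ≈ 0.976600
step 3 [1.5y] bond c/2=9/800: DF=(7743211/8000000 − 9/800·(0.986000+0.976600))/(1+9/800) = 9353/10000 ≈ 0.935300
step 4 [2y] bond c/2=3/100: DF=(1007963/1000000 − 3/100·(0.986000+0.976600+0.935300))/(1+3/100) = 4471/5000 ≈ 0.894200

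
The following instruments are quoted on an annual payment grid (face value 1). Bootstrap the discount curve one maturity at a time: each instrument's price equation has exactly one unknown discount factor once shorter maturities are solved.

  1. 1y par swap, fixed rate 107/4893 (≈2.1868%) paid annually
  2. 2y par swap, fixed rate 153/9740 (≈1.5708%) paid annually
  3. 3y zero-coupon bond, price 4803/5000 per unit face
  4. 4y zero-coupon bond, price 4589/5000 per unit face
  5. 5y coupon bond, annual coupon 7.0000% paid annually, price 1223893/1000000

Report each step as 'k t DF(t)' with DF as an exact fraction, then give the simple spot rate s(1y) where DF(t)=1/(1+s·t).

1 1 4893/5000
2 2 4847/5000
3 3 4803/5000
4 4 4589/5000
5 5 1787/2000
s(1y) = (1/(4893/5000) − 1)/(1) = 107/4893 ≈ 2.1868%

step 1 [1y] swap r/1=107/4893: DF=(1 − 107/4893·(0))/(1+107/4893) = 4893/5000 ≈ 0.978600
step 2 [2y] swap r/1=153/9740: DF=(1 − 153/9740·(0.978600))/(1+153/9740) = 4847/5000 ≈ 0.969400
step 3 [3y] zero: DF = P = 4803/5000 ≈ 0.960600
step 4 [4y] zero: DF = P = 4589/5000 ≈ 0.917800
step 5 [5y] bond c/1=7/100: DF=(1223893/1000000 − 7/100·(0.978600+0.969400+0.960600+0.917800))/(1+7/100) = 1787/2000 ≈ 0.893500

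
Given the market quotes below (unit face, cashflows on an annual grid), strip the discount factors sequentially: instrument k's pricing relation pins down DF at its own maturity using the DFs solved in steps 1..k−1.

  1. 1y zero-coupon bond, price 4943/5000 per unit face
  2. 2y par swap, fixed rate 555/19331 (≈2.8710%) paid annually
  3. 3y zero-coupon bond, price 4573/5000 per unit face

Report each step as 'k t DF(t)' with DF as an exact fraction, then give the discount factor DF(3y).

step 1 [1y] zero: DF = P = 4943/5000 ≈ 0.988600
step 2 [2y] swap r/1=555/19331: DF=(1 − 555/19331·(0.988600))/(1+555/19331) = 1889/2000 ≈ 0.944500
step 3 [3y] zero: DF = P = 4573/5000 ≈ 0.914600

1 1 4943/5000
2 2 1889/2000
3 3 4573/5000
DF(3y) = 4573/5000 ≈ 0.914600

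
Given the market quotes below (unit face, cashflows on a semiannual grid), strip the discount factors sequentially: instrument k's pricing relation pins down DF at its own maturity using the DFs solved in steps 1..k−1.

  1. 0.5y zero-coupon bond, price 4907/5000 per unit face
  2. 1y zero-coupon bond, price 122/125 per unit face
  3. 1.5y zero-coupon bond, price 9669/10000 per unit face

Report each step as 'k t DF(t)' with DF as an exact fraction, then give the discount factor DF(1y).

step 1 [0.5y] zero: DF = P = 4907/5000 ≈ 0.981400
step 2 [1y] zero: DF = P = 122/125 ≈ 0.976000
step 3 [1.5y] zero: DF = P = 9669/10000 ≈ 0.966900

1 1/2 4907/5000
2 1 122/125
3 3/2 9669/10000
DF(1y) = 122/125 ≈ 0.976000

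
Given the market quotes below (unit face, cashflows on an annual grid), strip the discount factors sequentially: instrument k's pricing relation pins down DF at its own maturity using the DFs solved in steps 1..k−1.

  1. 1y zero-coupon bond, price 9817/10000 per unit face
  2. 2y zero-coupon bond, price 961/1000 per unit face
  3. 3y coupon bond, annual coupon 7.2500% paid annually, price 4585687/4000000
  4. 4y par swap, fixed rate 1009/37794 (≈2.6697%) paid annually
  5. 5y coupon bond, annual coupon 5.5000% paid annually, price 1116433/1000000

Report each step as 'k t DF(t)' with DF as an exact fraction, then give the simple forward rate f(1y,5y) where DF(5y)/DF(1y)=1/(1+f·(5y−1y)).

1 1 9817/10000
2 2 961/1000
3 3 586/625
4 4 8991/10000
5 5 2153/2500
f(1y,5y) = ((9817/10000)/(2153/2500) − 1)/(4) = 1205/34448 ≈ 3.4980%

step 1 [1y] zero: DF = P = 9817/10000 ≈ 0.981700
step 2 [2y] zero: DF = P = 961/1000 ≈ 0.961000
step 3 [3y] bond c/1=29/400: DF=(4585687/4000000 − 29/400·(0.981700+0.961000))/(1+29/400) = 586/625 ≈ 0.937600
step 4 [4y] swap r/1=1009/37794: DF=(1 − 1009/37794·(0.981700+0.961000+0.937600))/(1+1009/37794) = 8991/10000 ≈ 0.899100
step 5 [5y] bond c/1=11/200: DF=(1116433/1000000 − 11/200·(0.981700+0.961000+0.937600+0.899100))/(1+11/200) = 2153/2500 ≈ 0.861200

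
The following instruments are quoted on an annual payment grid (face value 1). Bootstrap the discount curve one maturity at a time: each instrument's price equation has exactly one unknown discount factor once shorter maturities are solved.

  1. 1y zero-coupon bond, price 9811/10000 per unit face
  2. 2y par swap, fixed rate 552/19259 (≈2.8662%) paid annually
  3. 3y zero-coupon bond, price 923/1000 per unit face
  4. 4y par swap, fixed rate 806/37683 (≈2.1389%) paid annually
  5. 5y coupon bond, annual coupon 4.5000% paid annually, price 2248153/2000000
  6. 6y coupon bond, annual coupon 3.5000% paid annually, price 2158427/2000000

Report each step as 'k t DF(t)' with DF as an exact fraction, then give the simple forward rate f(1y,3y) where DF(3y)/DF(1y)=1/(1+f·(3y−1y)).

1 1 9811/10000
2 2 1181/1250
3 3 923/1000
4 4 4597/5000
5 5 4567/5000
6 6 2211/2500
f(1y,3y) = ((9811/10000)/(923/1000) − 1)/(2) = 581/18460 ≈ 3.1473%

step 1 [1y] zero: DF = P = 9811/10000 ≈ 0.981100
step 2 [2y] swap r/1=552/19259: DF=(1 − 552/19259·(0.981100))/(1+552/19259) = 1181/1250 ≈ 0.944800
step 3 [3y] zero: DF = P = 923/1000 ≈ 0.923000
step 4 [4y] swap r/1=806/37683: DF=(1 − 806/37683·(0.981100+0.944800+0.923000))/(1+806/37683) = 4597/5000 ≈ 0.919400
step 5 [5y] bond c/1=9/200: DF=(2248153/2000000 − 9/200·(0.981100+0.944800+0.923000+0.919400))/(1+9/200) = 4567/5000 ≈ 0.913400
step 6 [6y] bond c/1=7/200: DF=(2158427/2000000 − 7/200·(0.981100+0.944800+0.923000+0.919400+0.913400))/(1+7/200) = 2211/2500 ≈ 0.884400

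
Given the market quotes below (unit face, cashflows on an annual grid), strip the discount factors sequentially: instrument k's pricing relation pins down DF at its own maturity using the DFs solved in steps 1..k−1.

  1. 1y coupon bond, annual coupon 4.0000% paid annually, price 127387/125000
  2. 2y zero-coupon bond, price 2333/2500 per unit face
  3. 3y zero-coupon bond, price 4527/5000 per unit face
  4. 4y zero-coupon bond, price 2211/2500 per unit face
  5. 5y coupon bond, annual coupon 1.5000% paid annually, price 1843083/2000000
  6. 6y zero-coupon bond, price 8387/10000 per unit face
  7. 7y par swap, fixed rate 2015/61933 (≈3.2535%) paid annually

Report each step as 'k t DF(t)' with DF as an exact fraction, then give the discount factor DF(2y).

1 1 9799/10000
2 2 2333/2500
3 3 4527/5000
4 4 2211/2500
5 5 2133/2500
6 6 8387/10000
7 7 1597/2000
DF(2y) = 2333/2500 ≈ 0.933200

step 1 [1y] bond c/1=1/25: DF=(127387/125000 − 1/25·(0))/(1+1/25) = 9799/10000 ≈ 0.979900
step 2 [2y] zero: DF = P = 2333/2500 ≈ 0.933200
step 3 [3y] zero: DF = P = 4527/5000 ≈ 0.905400
step 4 [4y] zero: DF = P = 2211/2500 ≈ 0.884400
step 5 [5y] bond c/1=3/200: DF=(1843083/2000000 − 3/200·(0.979900+0.933200+0.905400+0.884400))/(1+3/200) = 2133/2500 ≈ 0.853200
step 6 [6y] zero: DF = P = 8387/10000 ≈ 0.838700
step 7 [7y] swap r/1=2015/61933: DF=(1 − 2015/61933·(0.979900+0.933200+0.905400+0.884400+0.853200+0.838700))/(1+2015/61933) = 1597/2000 ≈ 0.798500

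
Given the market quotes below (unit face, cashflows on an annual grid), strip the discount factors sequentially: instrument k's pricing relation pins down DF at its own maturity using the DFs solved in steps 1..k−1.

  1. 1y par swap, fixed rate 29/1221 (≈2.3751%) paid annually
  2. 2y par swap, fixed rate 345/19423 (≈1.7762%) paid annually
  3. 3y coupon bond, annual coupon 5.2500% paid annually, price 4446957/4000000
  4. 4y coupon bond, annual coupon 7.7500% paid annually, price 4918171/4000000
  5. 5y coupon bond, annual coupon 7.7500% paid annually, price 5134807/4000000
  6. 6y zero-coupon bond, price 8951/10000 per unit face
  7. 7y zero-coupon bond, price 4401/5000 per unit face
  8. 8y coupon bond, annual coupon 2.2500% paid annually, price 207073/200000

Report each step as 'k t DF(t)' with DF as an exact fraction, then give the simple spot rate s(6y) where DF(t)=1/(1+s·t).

step 1 [1y] swap r/1=29/1221: DF=(1 − 29/1221·(0))/(1+29/1221) = 1221/1250 ≈ 0.976800
step 2 [2y] swap r/1=345/19423: DF=(1 − 345/19423·(0.976800))/(1+345/19423) = 1931/2000 ≈ 0.965500
step 3 [3y] bond c/1=21/400: DF=(4446957/4000000 − 21/400·(0.976800+0.965500))/(1+21/400) = 4797/5000 ≈ 0.959400
step 4 [4y] bond c/1=31/400: DF=(4918171/4000000 − 31/400·(0.976800+0.965500+0.959400))/(1+31/400) = 2331/2500 ≈ 0.932400
step 5 [5y] bond c/1=31/400: DF=(5134807/4000000 − 31/400·(0.976800+0.965500+0.959400+0.932400))/(1+31/400) = 2289/2500 ≈ 0.915600
step 6 [6y] zero: DF = P = 8951/10000 ≈ 0.895100
step 7 [7y] zero: DF = P = 4401/5000 ≈ 0.880200
step 8 [8y] bond c/1=9/400: DF=(207073/200000 − 9/400·(0.976800+0.965500+0.959400+0.932400+0.915600+0.895100+0.880200))/(1+9/400) = 869/1000 ≈ 0.869000

1 1 1221/1250
2 2 1931/2000
3 3 4797/5000
4 4 2331/2500
5 5 2289/2500
6 6 8951/10000
7 7 4401/5000
8 8 869/1000
s(6y) = (1/(8951/10000) − 1)/(6) = 1049/53706 ≈ 1.9532%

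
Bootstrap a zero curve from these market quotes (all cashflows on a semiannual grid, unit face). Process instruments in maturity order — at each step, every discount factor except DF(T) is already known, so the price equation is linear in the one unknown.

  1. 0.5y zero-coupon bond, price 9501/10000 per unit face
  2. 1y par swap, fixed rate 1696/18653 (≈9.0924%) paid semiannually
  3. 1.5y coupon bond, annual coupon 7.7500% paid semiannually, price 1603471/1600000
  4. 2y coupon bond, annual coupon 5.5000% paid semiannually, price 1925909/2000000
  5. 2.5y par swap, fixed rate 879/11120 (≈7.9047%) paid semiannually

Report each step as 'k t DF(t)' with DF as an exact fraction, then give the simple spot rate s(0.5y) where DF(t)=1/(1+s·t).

step 1 [0.5y] zero: DF = P = 9501/10000 ≈ 0.950100
step 2 [1y] swap r/2=848/18653: DF=(1 − 848/18653·(0.950100))/(1+848/18653) = 572/625 ≈ 0.915200
step 3 [1.5y] bond c/2=31/800: DF=(1603471/1600000 − 31/800·(0.950100+0.915200))/(1+31/800) = 1119/1250 ≈ 0.895200
step 4 [2y] bond c/2=11/400: DF=(1925909/2000000 − 11/400·(0.950100+0.915200+0.895200))/(1+11/400) = 8633/10000 ≈ 0.863300
step 5 [2.5y] swap r/2=879/22240: DF=(1 − 879/22240·(0.950100+0.915200+0.895200+0.863300))/(1+879/22240) = 4121/5000 ≈ 0.824200

1 1/2 9501/10000
2 1 572/625
3 3/2 1119/1250
4 2 8633/10000
5 5/2 4121/5000
s(0.5y) = (1/(9501/10000) − 1)/(1/2) = 998/9501 ≈ 10.5042%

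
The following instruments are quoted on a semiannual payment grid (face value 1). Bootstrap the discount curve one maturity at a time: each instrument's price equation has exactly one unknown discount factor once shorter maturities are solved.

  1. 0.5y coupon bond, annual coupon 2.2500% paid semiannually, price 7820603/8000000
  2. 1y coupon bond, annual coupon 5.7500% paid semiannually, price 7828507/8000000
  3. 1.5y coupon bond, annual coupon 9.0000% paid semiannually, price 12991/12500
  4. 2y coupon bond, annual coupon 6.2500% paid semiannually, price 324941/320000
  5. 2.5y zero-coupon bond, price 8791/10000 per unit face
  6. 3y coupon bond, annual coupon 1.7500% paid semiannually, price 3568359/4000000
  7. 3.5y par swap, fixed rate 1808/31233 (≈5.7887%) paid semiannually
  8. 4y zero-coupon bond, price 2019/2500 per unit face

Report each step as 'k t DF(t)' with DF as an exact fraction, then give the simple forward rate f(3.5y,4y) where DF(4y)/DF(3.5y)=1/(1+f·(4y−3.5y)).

step 1 [0.5y] bond c/2=9/800: DF=(7820603/8000000 − 9/800·(0))/(1+9/800) = 9667/10000 ≈ 0.966700
step 2 [1y] bond c/2=23/800: DF=(7828507/8000000 − 23/800·(0.966700))/(1+23/800) = 4621/5000 ≈ 0.924200
step 3 [1.5y] bond c/2=9/200: DF=(12991/12500 − 9/200·(0.966700+0.924200))/(1+9/200) = 9131/10000 ≈ 0.913100
step 4 [2y] bond c/2=1/32: DF=(324941/320000 − 1/32·(0.966700+0.924200+0.913100))/(1+1/32) = 8997/10000 ≈ 0.899700
step 5 [2.5y] zero: DF = P = 8791/10000 ≈ 0.879100
step 6 [3y] bond c/2=7/800: DF=(3568359/4000000 − 7/800·(0.966700+0.924200+0.913100+0.899700+0.879100))/(1+7/800) = 4223/5000 ≈ 0.844600
step 7 [3.5y] swap r/2=904/31233: DF=(1 − 904/31233·(0.966700+0.924200+0.913100+0.899700+0.879100+0.844600))/(1+904/31233) = 512/625 ≈ 0.819200
step 8 [4y] zero: DF = P = 2019/2500 ≈ 0.807600

1 1/2 9667/10000
2 1 4621/5000
3 3/2 9131/10000
4 2 8997/10000
5 5/2 8791/10000
6 3 4223/5000
7 7/2 512/625
8 4 2019/2500
f(3.5y,4y) = ((512/625)/(2019/2500) − 1)/(1/2) = 58/2019 ≈ 2.8727%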